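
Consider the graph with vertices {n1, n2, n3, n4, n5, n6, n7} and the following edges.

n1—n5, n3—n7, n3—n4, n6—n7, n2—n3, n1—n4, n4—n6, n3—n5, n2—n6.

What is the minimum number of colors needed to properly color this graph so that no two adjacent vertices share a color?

2

n3 and n5 are adjacent, so at least 2 colors are needed.
2 colors suffice: color 1 → {n1, n3, n6}; color 2 → {n2, n4, n5, n7}. Every edge joins two different colors.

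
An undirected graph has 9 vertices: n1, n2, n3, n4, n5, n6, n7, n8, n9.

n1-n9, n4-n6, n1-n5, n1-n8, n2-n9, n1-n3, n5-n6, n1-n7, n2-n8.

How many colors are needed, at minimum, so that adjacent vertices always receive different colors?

2

n4 and n6 are adjacent, so at least 2 colors are needed.
2 colors suffice: color 1 → {n1, n2, n6}; color 2 → {n3, n4, n5, n7, n8, n9}. Each edge has distinct colors on its endpoints.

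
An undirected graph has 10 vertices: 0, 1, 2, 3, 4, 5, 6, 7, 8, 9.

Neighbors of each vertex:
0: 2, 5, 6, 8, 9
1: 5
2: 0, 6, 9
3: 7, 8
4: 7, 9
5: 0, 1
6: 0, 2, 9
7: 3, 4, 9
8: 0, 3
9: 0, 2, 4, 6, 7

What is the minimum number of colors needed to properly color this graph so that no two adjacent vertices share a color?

0, 2, 6, 9 form a clique, so at least 4 colors are needed.
4 colors suffice: color red → {5, 8, 9}; color blue → {0, 1, 7}; color green → {3, 4, 6}; color yellow → {2}. No two adjacent vertices share a color.

4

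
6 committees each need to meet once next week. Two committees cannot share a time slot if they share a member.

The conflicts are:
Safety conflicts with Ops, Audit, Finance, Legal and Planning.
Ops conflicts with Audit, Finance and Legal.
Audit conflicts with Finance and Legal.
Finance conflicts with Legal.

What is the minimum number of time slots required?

Safety, Ops, Audit, Finance, Legal all conflict with each other, so at least 5 time slots are needed.
5 time slots suffice: Safety=1, Ops=2, Audit=3, Finance=4, Legal=5, Planning=2. Every pair that conflicts lands in different time slots.

5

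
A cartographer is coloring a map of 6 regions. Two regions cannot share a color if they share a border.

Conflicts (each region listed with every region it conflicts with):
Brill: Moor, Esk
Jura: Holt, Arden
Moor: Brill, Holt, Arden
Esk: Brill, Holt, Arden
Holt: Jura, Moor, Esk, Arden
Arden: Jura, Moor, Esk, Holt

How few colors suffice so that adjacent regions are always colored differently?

3

Jura, Holt, Arden are mutually in conflict, so at least 3 colors are needed.
3 colors suffice: Brill=1, Jura=3, Moor=3, Esk=3, Holt=1, Arden=2. No two conflicting regions share a color.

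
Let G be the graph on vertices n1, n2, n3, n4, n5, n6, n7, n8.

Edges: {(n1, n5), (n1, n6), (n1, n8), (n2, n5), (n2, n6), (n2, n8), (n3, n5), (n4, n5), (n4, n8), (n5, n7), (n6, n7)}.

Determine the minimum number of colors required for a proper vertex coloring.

2

n2 and n5 are adjacent, so at least 2 colors are needed.
2 colors suffice: n1=2, n2=2, n3=2, n4=2, n5=1, n6=1, n7=2, n8=1. Each edge has distinct colors on its endpoints.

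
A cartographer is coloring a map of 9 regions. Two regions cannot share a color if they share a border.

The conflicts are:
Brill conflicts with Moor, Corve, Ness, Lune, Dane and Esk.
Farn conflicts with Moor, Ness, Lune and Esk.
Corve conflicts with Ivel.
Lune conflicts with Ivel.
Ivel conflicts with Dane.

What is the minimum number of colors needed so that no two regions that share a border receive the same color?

Farn and Moor conflict, so at least 2 colors are needed.
2 colors suffice: color 1 → {Brill, Farn, Ivel}; color 2 → {Moor, Corve, Ness, Lune, Dane, Esk}. No two conflicting regions share a color.

2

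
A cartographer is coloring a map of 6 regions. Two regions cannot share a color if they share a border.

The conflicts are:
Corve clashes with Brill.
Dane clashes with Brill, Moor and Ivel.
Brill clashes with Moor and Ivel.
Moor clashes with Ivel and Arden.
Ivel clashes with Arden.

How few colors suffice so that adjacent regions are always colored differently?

4

Dane, Brill, Moor, Ivel pairwise conflict, so at least 4 colors are needed.
4 colors suffice: color 1 → {Corve, Ivel}; color 2 → {Brill, Arden}; color 3 → {Moor}; color 4 → {Dane}. Every pair that conflicts lands in different colors.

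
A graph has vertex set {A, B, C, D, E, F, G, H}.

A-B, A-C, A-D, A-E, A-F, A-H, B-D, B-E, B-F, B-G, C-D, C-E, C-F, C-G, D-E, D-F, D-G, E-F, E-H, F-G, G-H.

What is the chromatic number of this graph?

A, C, D, E, F are pairwise adjacent (a clique of size 5), so at least 5 colors are needed.
One proper 5-coloring: A=1, B=5, C=5, D=2, E=3, F=4, G=1, H=2. Every edge joins two different colors.

5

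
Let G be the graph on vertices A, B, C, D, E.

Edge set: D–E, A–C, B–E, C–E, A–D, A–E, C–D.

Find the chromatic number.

4

A, C, D, E form a clique, so at least 4 colors are needed.
One proper 4-coloring: A=green, B=blue, C=yellow, D=blue, E=red. Each edge has distinct colors on its endpoints.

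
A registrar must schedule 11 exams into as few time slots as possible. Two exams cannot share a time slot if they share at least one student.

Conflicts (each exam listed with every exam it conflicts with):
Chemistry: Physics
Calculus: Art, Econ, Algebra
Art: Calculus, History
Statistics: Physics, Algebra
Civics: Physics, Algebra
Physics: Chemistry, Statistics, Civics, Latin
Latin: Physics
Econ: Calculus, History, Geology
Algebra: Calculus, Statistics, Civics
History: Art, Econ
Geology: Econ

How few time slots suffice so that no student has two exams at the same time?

2

Civics and Algebra conflict, so at least 2 time slots are needed.
Using 2 time slots: Chemistry=2, Calculus=2, Art=1, Statistics=2, Civics=2, Physics=1, Latin=2, Econ=1, Algebra=1, History=2, Geology=2. Every pair that conflicts lands in different time slots.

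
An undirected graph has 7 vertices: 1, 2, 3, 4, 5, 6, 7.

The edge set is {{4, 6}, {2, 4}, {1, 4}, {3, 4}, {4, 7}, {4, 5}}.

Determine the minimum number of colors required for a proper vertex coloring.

2

4 and 5 are adjacent, so at least 2 colors are needed.
2 colors suffice: color a → {4}; color b → {1, 2, 3, 5, 6, 7}. No two adjacent vertices share a color.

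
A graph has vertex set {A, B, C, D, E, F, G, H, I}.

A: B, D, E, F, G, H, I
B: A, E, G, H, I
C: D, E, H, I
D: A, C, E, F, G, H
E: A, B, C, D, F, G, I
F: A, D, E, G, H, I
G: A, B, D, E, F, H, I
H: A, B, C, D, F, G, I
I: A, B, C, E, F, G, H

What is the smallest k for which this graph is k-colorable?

A, E, F, G, I are mutually adjacent (a clique of size 5), so at least 5 colors are needed.
5 colors suffice: color 1 → {C, G}; color 2 → {E, H}; color 3 → {A}; color 4 → {D, I}; color 5 → {B, F}. No two adjacent vertices share a color.

5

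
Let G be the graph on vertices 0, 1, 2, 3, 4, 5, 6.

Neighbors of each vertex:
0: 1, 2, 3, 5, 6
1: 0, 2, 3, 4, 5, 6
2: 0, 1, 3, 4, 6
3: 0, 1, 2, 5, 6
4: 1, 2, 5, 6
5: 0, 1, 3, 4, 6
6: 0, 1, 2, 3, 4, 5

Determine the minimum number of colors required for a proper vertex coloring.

5

0, 1, 2, 3, 6 are mutually adjacent (a clique of size 5), so at least 5 colors are needed.
One proper 5-coloring: 0=c, 1=b, 2=d, 3=e, 4=c, 5=d, 6=a. No two adjacent vertices share a color.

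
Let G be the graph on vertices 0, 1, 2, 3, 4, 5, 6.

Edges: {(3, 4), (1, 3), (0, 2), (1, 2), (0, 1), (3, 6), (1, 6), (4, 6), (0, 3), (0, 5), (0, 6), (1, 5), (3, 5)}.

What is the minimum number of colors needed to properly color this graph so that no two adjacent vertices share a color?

4

0, 1, 3, 5 form a clique, so at least 4 colors are needed.
4 colors suffice: color red → {0, 4}; color blue → {2, 3}; color green → {1}; color yellow → {5, 6}. No two adjacent vertices share a color.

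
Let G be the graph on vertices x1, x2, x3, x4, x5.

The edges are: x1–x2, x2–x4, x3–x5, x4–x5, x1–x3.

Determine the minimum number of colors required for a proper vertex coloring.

The cycle x1-x2-x4-x5-x3-x1 has odd length 5, so it cannot be 2-colored; at least 3 colors are needed.
A valid assignment using 3 colors: x1=1, x2=2, x3=3, x4=1, x5=2. Each edge has distinct colors on its endpoints.

3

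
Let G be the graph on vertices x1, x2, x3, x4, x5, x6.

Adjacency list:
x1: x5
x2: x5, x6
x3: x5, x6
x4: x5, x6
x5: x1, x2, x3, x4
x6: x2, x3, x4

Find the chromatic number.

2

x2 and x6 are adjacent, so at least 2 colors are needed.
One proper 2-coloring: x1=blue, x2=blue, x3=blue, x4=blue, x5=red, x6=red. Each edge has distinct colors on its endpoints.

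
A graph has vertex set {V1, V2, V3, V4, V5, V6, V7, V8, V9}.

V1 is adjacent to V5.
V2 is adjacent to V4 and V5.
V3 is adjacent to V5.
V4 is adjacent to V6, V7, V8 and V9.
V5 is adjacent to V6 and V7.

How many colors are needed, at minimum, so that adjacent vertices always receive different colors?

2

V4 and V9 are adjacent, so at least 2 colors are needed.
2 colors suffice: V1=blue, V2=blue, V3=blue, V4=red, V5=red, V6=blue, V7=blue, V8=blue, V9=blue. Each edge has distinct colors on its endpoints.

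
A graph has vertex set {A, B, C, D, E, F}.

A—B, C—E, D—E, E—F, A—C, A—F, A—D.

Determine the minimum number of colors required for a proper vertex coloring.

2

C and E are adjacent, so at least 2 colors are needed.
2 colors suffice: color 1 → {A, E}; color 2 → {B, C, D, F}. No two adjacent vertices share a color.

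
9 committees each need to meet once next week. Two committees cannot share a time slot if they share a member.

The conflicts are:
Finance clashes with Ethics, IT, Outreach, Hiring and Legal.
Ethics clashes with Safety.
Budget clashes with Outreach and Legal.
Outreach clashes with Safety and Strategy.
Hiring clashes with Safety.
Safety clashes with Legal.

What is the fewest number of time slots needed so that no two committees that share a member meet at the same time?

2

Outreach and Strategy conflict, so at least 2 time slots are needed.
A valid assignment using 2 time slots: Finance=1, Ethics=2, Budget=1, IT=2, Outreach=2, Hiring=2, Safety=1, Legal=2, Strategy=1. Each listed conflict is separated.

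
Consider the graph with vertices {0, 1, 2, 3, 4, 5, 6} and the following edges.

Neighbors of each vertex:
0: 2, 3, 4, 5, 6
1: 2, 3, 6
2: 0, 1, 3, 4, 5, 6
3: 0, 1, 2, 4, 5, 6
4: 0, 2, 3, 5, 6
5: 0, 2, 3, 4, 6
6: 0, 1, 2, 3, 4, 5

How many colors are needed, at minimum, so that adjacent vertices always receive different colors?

0, 2, 3, 4, 5, 6 are mutually adjacent (a clique of size 6), so at least 6 colors are needed.
A valid assignment using 6 colors: 0=d, 1=d, 2=a, 3=c, 4=e, 5=f, 6=b. Every edge joins two different colors.

6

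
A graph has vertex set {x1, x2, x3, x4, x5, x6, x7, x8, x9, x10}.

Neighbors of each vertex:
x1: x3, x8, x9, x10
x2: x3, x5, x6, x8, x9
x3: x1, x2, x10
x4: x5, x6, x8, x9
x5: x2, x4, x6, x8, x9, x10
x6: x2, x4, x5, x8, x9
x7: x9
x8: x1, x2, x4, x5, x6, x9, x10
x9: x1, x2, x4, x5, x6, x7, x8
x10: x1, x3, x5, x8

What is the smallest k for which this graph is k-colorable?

x4, x5, x6, x8, x9 are mutually adjacent (a clique of size 5), so at least 5 colors are needed.
5 colors suffice: x1=3, x2=5, x3=1, x4=5, x5=3, x6=4, x7=1, x8=1, x9=2, x10=2. No two adjacent vertices share a color.

5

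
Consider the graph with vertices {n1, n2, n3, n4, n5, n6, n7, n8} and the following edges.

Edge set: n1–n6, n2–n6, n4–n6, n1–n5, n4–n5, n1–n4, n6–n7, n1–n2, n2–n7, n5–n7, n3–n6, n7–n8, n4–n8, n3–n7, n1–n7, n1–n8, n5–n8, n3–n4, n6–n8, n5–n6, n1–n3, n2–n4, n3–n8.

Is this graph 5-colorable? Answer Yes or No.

Yes

The chromatic number is 5. n1, n3, n6, n7, n8 form a clique, so at least 5 colors are needed.
5 colors suffice: color 1 → {n6}; color 2 → {n1}; color 3 → {n4, n7}; color 4 → {n2, n8}; color 5 → {n3, n5}.
That is already a proper 5-coloring.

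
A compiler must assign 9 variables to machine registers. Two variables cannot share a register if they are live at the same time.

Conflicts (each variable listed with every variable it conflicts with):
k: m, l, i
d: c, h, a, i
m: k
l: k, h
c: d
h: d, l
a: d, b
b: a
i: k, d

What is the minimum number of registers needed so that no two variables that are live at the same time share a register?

The cycle h-d-i-k-l-h has odd length 5, so it cannot be 2-colored; at least 3 registers are needed.
Using 3 registers: k=1, d=1, m=2, l=3, c=2, h=2, a=2, b=1, i=2. Each listed conflict is separated.

3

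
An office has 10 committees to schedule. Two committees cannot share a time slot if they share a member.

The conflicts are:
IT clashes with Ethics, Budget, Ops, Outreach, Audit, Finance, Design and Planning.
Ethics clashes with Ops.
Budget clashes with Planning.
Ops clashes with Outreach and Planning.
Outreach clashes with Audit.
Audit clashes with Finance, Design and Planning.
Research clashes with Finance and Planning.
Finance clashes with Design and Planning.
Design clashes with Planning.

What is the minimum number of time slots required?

5

IT, Audit, Finance, Design, Planning are mutually in conflict, so at least 5 time slots are needed.
5 time slots suffice: IT=1, Ethics=2, Budget=3, Ops=3, Outreach=2, Audit=3, Research=1, Finance=4, Design=5, Planning=2. Every pair that conflicts lands in different time slots.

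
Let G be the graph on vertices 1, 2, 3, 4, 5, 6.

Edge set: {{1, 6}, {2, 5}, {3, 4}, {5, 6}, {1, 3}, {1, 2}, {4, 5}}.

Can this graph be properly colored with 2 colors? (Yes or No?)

The cycle 4-3-1-6-5-4 has odd length 5, so it cannot be 2-colored; at least 3 colors are needed.
So 2 colors are not enough.

No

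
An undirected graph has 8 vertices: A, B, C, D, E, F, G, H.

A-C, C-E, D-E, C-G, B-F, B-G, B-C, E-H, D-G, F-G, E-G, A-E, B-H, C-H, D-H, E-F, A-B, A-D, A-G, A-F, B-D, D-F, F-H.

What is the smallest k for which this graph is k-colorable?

A, B, D, F, G form a clique, so at least 5 colors are needed.
5 colors suffice: A=yellow, B=blue, C=red, D=red, E=blue, F=green, G=purple, H=yellow. Each edge has distinct colors on its endpoints.

5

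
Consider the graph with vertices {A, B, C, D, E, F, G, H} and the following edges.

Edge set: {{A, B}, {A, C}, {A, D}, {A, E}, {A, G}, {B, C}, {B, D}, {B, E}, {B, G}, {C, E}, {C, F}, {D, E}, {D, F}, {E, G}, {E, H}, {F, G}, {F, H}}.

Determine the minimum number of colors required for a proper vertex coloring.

4

A, B, D, E form a clique, so at least 4 colors are needed.
4 colors suffice: color 1 → {E, F}; color 2 → {B, H}; color 3 → {A}; color 4 → {C, D, G}. Each edge has distinct colors on its endpoints.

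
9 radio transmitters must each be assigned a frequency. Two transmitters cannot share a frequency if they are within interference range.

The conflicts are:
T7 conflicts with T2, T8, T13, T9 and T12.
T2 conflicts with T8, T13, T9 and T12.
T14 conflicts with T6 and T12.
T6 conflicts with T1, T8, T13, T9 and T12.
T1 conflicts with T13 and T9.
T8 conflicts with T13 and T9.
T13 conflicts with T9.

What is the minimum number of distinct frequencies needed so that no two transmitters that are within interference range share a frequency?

5

T7, T2, T8, T13, T9 pairwise conflict, so at least 5 frequencies are needed.
5 frequencies suffice: frequency 1 → {T13, T12}; frequency 2 → {T14, T9}; frequency 3 → {T7, T6}; frequency 4 → {T2, T1}; frequency 5 → {T8}. Each listed conflict is separated.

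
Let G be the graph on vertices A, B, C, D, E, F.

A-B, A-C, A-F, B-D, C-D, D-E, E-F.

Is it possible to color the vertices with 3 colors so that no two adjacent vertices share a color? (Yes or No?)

The chromatic number is 3. The cycle D-C-A-F-E-D has odd length 5, so it cannot be 2-colored; at least 3 colors are needed.
3 colors suffice: color 1 → {A, D}; color 2 → {B, C, F}; color 3 → {E}.
That is already a proper 3-coloring.

Yes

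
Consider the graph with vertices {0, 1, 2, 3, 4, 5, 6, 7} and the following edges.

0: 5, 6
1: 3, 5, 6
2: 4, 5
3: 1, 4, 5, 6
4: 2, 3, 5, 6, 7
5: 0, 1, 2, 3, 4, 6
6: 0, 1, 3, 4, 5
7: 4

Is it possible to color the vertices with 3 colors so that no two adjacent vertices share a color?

1, 3, 5, 6 are pairwise adjacent (a clique of size 4), so at least 4 colors are needed.
So 3 colors are not enough.

No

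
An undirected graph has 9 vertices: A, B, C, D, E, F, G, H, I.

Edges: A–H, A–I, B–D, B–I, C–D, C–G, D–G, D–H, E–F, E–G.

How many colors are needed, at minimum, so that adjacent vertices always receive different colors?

3

C, D, G are mutually adjacent, so at least 3 colors are needed.
3 colors suffice: color red → {A, D, E}; color blue → {B, F, G, H}; color green → {C, I}. Each edge has distinct colors on its endpoints.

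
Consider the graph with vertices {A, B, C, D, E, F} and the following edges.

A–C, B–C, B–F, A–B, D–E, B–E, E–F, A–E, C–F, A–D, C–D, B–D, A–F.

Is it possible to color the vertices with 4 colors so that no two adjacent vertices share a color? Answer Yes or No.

The chromatic number is 4. A, B, E, F form a clique, so at least 4 colors are needed.
One proper 4-coloring: A=blue, B=red, C=yellow, D=green, E=yellow, F=green.
That is already a proper 4-coloring.

Yes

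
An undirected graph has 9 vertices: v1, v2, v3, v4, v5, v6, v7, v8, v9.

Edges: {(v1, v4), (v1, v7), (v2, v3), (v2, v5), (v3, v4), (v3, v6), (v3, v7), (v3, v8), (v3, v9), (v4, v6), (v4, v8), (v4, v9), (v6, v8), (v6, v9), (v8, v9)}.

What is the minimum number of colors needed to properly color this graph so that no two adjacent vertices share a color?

v3, v4, v6, v8, v9 form a clique, so at least 5 colors are needed.
5 colors suffice: color 1 → {v1, v3, v5}; color 2 → {v2, v4, v7}; color 3 → {v6}; color 4 → {v8}; color 5 → {v9}. Each edge has distinct colors on its endpoints.

5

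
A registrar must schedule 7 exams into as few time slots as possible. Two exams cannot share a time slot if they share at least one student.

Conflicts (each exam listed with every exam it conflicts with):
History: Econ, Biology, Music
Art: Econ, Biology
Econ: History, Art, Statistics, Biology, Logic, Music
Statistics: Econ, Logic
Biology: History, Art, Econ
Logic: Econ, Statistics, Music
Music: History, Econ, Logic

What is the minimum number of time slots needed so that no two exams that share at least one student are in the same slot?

3

History, Econ, Biology all conflict with each other, so at least 3 time slots are needed.
3 time slots suffice: History=3, Art=3, Econ=1, Statistics=2, Biology=2, Logic=3, Music=2. Each listed conflict is separated.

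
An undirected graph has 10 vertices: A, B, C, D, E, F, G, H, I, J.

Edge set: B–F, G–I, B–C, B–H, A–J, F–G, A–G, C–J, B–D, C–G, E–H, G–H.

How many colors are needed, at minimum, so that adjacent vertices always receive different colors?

A and J are adjacent, so at least 2 colors are needed.
2 colors suffice: A=2, B=1, C=2, D=2, E=1, F=2, G=1, H=2, I=2, J=1. No two adjacent vertices share a color.

2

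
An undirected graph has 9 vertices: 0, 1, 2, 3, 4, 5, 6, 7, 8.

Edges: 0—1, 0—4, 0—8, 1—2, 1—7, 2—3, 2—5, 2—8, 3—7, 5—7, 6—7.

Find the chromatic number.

2

2 and 8 are adjacent, so at least 2 colors are needed.
One proper 2-coloring: 0=red, 1=blue, 2=red, 3=blue, 4=blue, 5=blue, 6=blue, 7=red, 8=blue. Each edge has distinct colors on its endpoints.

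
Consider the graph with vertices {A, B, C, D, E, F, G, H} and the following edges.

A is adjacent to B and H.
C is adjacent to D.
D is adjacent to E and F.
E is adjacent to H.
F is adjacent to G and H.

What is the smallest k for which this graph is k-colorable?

E and H are adjacent, so at least 2 colors are needed.
2 colors suffice: color 1 → {B, D, G, H}; color 2 → {A, C, E, F}. Each edge has distinct colors on its endpoints.

2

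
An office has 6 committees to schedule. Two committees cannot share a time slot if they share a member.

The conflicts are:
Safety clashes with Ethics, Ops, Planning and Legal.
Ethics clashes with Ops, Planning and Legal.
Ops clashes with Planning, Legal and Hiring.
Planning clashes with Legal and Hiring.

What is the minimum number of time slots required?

5

Safety, Ethics, Ops, Planning, Legal are mutually in conflict, so at least 5 time slots are needed.
Using 5 time slots: Safety=3, Ethics=5, Ops=2, Planning=1, Legal=4, Hiring=3. Each listed conflict is separated.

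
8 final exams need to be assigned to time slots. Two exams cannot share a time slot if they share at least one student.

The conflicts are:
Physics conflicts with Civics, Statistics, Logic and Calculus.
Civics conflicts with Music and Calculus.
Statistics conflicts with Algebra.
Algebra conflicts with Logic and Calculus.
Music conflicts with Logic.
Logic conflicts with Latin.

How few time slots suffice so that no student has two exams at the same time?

Physics, Civics, Calculus are mutually in conflict, so at least 3 time slots are needed.
3 time slots suffice: time slot 1 → {Statistics, Logic, Calculus}; time slot 2 → {Physics, Algebra, Music, Latin}; time slot 3 → {Civics}. Every pair that conflicts lands in different time slots.

3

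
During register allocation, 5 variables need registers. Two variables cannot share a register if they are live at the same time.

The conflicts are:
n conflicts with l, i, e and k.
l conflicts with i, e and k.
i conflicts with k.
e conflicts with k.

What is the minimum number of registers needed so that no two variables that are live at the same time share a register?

4

n, l, i, k all conflict with each other, so at least 4 registers are needed.
4 registers suffice: register 1 → {n}; register 2 → {k}; register 3 → {l}; register 4 → {i, e}. Each listed conflict is separated.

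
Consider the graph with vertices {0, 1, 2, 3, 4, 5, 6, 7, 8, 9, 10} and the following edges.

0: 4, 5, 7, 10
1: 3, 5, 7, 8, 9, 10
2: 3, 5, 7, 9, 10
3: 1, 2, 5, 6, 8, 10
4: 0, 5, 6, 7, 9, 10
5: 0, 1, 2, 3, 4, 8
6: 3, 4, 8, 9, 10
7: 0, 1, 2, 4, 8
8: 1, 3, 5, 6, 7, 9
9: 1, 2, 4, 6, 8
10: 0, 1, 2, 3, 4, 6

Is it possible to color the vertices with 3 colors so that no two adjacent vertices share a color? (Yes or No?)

1, 3, 5, 8 are mutually adjacent (a clique of size 4), so at least 4 colors are needed.
So 3 colors are not enough.

No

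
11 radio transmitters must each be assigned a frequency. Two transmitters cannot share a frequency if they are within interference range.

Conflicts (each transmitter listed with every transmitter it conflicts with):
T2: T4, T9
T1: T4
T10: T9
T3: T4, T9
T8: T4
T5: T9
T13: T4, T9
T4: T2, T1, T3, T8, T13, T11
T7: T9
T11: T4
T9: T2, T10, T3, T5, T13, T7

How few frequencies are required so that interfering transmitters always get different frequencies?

2

T10 and T9 conflict, so at least 2 frequencies are needed.
Using 2 frequencies: T2=2, T1=2, T10=2, T3=2, T8=2, T5=2, T13=2, T4=1, T7=2, T11=2, T9=1. Each listed conflict is separated.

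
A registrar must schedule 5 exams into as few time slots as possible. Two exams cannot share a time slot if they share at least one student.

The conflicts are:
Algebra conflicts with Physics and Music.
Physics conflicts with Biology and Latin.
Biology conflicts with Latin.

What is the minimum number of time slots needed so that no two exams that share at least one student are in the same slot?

3

Physics, Biology, Latin are mutually in conflict, so at least 3 time slots are needed.
A valid assignment using 3 time slots: Algebra=2, Physics=1, Biology=3, Latin=2, Music=1. No two conflicting exams share a time slot.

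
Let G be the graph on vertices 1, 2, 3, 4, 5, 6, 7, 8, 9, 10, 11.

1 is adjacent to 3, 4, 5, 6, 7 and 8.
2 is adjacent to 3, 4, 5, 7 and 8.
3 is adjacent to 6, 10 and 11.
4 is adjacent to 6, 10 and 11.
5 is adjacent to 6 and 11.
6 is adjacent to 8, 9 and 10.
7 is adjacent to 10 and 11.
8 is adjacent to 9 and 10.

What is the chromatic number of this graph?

1, 5, 6 are mutually adjacent, so at least 3 colors are needed.
3 colors suffice: color a → {2, 6, 11}; color b → {1, 9, 10}; color c → {3, 4, 5, 7, 8}. Every edge joins two different colors.

3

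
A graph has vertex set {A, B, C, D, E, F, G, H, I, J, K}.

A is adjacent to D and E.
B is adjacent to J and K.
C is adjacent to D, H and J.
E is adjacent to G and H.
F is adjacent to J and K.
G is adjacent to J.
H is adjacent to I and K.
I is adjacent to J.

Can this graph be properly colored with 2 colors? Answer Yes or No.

The cycle J-B-K-H-I-J has odd length 5, so it cannot be 2-colored; at least 3 colors are needed.
So 2 colors are not enough.

No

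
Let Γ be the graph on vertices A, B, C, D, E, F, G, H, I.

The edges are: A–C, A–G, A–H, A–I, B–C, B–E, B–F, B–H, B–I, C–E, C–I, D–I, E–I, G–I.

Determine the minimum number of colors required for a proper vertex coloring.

B, C, E, I are mutually adjacent (a clique of size 4), so at least 4 colors are needed.
4 colors suffice: color 1 → {F, H, I}; color 2 → {A, B, D}; color 3 → {C, G}; color 4 → {E}. Every edge joins two different colors.

4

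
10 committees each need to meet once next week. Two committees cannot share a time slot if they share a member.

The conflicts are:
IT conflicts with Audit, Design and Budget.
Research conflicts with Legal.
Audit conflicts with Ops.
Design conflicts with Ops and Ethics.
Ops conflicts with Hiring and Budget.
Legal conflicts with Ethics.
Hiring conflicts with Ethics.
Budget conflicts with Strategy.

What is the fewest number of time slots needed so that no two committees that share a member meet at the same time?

Design and Ethics conflict, so at least 2 time slots are needed.
2 time slots suffice: IT=1, Research=1, Audit=2, Design=2, Ops=1, Legal=2, Hiring=2, Ethics=1, Budget=2, Strategy=1. Each listed conflict is separated.

2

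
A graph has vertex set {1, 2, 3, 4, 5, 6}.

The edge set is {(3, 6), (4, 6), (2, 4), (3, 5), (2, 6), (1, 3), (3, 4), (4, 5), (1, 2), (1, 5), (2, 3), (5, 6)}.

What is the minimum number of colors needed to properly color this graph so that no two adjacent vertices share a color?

4

2, 3, 4, 6 are pairwise adjacent (a clique of size 4), so at least 4 colors are needed.
4 colors suffice: color red → {3}; color blue → {1, 6}; color green → {2, 5}; color yellow → {4}. Each edge has distinct colors on its endpoints.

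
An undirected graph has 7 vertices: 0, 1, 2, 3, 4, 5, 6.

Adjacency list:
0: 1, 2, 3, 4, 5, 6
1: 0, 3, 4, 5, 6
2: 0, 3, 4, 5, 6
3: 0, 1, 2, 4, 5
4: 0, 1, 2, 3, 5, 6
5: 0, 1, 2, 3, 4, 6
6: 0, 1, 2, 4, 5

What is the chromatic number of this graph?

5

0, 2, 3, 4, 5 are mutually adjacent (a clique of size 5), so at least 5 colors are needed.
A valid assignment using 5 colors: 0=blue, 1=yellow, 2=yellow, 3=purple, 4=red, 5=green, 6=purple. No two adjacent vertices share a color.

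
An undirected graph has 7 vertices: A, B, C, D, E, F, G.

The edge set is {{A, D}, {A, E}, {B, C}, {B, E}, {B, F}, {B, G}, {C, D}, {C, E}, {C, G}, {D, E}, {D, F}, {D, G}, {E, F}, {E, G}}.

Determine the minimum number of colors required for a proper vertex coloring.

C, D, E, G are mutually adjacent (a clique of size 4), so at least 4 colors are needed.
4 colors suffice: color 1 → {E}; color 2 → {B, D}; color 3 → {A, C, F}; color 4 → {G}. Every edge joins two different colors.

4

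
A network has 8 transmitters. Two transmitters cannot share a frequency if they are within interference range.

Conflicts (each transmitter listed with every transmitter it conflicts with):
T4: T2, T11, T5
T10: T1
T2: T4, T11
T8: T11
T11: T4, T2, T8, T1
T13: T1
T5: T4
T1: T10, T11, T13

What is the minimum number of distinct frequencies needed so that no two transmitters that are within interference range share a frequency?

T4, T2, T11 pairwise conflict, so at least 3 frequencies are needed.
3 frequencies suffice: frequency 1 → {T10, T11, T13, T5}; frequency 2 → {T4, T8, T1}; frequency 3 → {T2}. Every pair that conflicts lands in different frequencies.

3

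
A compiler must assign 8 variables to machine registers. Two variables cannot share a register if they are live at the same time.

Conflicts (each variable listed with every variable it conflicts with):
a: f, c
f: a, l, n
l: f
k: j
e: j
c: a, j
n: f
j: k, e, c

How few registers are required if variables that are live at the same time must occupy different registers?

a and f conflict, so at least 2 registers are needed.
2 registers suffice: register 1 → {f, k, e, c}; register 2 → {a, l, n, j}. Each listed conflict is separated.

2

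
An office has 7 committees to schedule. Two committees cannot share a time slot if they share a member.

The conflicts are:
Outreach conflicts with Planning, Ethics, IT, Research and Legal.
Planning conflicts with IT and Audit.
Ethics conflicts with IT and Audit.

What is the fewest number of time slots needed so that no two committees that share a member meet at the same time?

Outreach, Ethics, IT pairwise conflict, so at least 3 time slots are needed.
3 time slots suffice: time slot 1 → {Outreach, Audit}; time slot 2 → {IT, Research, Legal}; time slot 3 → {Planning, Ethics}. Each listed conflict is separated.

3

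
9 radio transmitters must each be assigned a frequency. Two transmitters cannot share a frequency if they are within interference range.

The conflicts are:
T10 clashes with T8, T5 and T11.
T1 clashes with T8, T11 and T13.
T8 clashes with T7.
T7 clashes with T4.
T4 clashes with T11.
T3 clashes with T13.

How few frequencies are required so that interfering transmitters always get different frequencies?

3

The cycle T8-T10-T11-T4-T7-T8 has odd length 5, so it cannot be 2-colored; at least 3 frequencies are needed.
3 frequencies suffice: frequency 1 → {T8, T5, T11, T13}; frequency 2 → {T10, T1, T7, T3}; frequency 3 → {T4}. Every pair that conflicts lands in different frequencies.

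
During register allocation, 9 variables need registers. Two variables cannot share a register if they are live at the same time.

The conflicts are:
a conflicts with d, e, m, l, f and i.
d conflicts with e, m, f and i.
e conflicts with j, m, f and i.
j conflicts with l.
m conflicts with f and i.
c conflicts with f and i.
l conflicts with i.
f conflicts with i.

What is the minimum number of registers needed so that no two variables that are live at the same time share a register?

a, d, e, m, f, i all conflict with each other, so at least 6 registers are needed.
6 registers suffice: a=2, d=6, e=4, j=1, m=5, c=2, l=3, f=3, i=1. Each listed conflict is separated.

6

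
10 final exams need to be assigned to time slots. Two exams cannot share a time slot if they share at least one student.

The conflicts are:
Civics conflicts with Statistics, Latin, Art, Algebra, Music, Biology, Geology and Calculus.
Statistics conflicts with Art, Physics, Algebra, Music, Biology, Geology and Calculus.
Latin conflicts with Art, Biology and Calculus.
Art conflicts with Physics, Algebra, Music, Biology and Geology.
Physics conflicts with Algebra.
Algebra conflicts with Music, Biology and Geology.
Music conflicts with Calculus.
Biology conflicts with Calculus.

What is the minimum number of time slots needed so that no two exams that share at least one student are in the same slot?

Civics, Statistics, Art, Algebra, Biology are mutually in conflict, so at least 5 time slots are needed.
A valid assignment using 5 time slots: Civics=1, Statistics=3, Latin=3, Art=2, Physics=1, Algebra=4, Music=5, Biology=5, Geology=5, Calculus=2. Each listed conflict is separated.

5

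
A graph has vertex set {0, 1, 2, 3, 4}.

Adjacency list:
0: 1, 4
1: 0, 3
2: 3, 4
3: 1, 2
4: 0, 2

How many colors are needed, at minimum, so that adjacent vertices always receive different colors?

3

The cycle 1-0-4-2-3-1 has odd length 5, so it cannot be 2-colored; at least 3 colors are needed.
3 colors suffice: color red → {1, 4}; color blue → {0, 2}; color green → {3}. No two adjacent vertices share a color.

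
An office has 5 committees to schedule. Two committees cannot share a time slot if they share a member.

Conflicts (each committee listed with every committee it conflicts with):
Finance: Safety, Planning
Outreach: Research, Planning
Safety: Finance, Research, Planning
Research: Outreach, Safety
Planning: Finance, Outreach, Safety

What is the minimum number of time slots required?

3

Finance, Safety, Planning are mutually in conflict, so at least 3 time slots are needed.
A valid assignment using 3 time slots: Finance=3, Outreach=2, Safety=2, Research=1, Planning=1. Every pair that conflicts lands in different time slots.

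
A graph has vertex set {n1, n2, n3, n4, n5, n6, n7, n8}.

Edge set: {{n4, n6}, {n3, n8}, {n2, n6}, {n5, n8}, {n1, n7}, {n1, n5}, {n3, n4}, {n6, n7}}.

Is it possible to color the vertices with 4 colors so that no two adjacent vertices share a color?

Yes

The chromatic number is 3. The cycle n5-n1-n7-n6-n4-n3-n8-n5 has odd length 7, so it cannot be 2-colored; at least 3 colors are needed.
3 colors suffice: color 1 → {n1, n3, n6}; color 2 → {n2, n4, n5, n7}; color 3 → {n8}.
Since 4 ≥ 3, a proper 4-coloring certainly exists.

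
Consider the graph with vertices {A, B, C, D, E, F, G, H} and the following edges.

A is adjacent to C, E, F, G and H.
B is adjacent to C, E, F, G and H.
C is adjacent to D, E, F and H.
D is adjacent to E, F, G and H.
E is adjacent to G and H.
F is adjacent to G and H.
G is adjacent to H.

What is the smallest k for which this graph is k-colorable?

4

B, C, F, H are mutually adjacent (a clique of size 4), so at least 4 colors are needed.
4 colors suffice: A=4, B=4, C=2, D=4, E=3, F=3, G=2, H=1. No two adjacent vertices share a color.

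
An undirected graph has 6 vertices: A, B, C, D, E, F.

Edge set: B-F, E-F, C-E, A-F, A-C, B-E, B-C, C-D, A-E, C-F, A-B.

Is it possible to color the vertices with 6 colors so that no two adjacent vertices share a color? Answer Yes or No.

The chromatic number is 5. A, B, C, E, F form a clique, so at least 5 colors are needed.
5 colors suffice: color red → {C}; color blue → {D, E}; color green → {F}; color yellow → {A}; color purple → {B}.
Since 6 ≥ 5, a proper 6-coloring certainly exists.

Yes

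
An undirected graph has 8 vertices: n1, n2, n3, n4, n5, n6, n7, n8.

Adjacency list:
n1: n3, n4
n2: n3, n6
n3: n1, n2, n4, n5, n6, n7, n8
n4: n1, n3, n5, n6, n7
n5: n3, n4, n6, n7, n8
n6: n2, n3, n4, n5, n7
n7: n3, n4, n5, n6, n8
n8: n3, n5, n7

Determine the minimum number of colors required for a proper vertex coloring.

n3, n4, n5, n6, n7 are pairwise adjacent (a clique of size 5), so at least 5 colors are needed.
One proper 5-coloring: n1=G, n2=B, n3=R, n4=B, n5=G, n6=Y, n7=P, n8=B. Each edge has distinct colors on its endpoints.

5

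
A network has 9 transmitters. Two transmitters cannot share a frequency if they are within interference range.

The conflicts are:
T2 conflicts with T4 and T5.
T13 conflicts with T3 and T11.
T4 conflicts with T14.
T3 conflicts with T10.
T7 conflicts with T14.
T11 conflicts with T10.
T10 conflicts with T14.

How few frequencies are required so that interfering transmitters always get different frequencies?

T13 and T3 conflict, so at least 2 frequencies are needed.
2 frequencies suffice: frequency 1 → {T2, T3, T11, T14}; frequency 2 → {T13, T4, T7, T5, T10}. Each listed conflict is separated.

2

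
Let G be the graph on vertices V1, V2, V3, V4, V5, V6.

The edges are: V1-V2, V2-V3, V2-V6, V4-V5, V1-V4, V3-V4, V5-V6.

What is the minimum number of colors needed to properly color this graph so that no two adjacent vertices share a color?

3

The cycle V2-V6-V5-V4-V3-V2 has odd length 5, so it cannot be 2-colored; at least 3 colors are needed.
3 colors suffice: color 1 → {V2, V4}; color 2 → {V1, V3, V5}; color 3 → {V6}. No two adjacent vertices share a color.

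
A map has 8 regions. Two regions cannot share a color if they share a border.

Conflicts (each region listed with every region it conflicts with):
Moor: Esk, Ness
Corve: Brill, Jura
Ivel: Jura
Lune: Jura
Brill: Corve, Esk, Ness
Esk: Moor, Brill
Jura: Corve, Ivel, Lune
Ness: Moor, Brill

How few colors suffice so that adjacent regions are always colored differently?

2

Moor and Ness conflict, so at least 2 colors are needed.
2 colors suffice: color 1 → {Moor, Brill, Jura}; color 2 → {Corve, Ivel, Lune, Esk, Ness}. Every pair that conflicts lands in different colors.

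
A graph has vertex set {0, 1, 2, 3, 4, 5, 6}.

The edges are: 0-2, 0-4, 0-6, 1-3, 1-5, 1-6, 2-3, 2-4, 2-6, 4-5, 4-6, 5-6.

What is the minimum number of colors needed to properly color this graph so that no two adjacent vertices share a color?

4

0, 2, 4, 6 are pairwise adjacent (a clique of size 4), so at least 4 colors are needed.
A valid assignment using 4 colors: 0=yellow, 1=blue, 2=green, 3=red, 4=blue, 5=green, 6=red. Each edge has distinct colors on its endpoints.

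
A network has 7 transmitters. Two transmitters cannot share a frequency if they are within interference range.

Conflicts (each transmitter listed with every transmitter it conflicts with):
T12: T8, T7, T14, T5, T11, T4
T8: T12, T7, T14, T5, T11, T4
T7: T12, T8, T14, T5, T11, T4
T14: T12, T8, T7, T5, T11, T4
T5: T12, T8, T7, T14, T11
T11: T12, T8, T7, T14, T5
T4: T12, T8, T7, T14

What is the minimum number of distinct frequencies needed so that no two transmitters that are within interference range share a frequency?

T12, T8, T7, T14, T5, T11 all conflict with each other, so at least 6 frequencies are needed.
6 frequencies suffice: frequency 1 → {T8}; frequency 2 → {T12}; frequency 3 → {T7}; frequency 4 → {T14}; frequency 5 → {T5, T4}; frequency 6 → {T11}. Every pair that conflicts lands in different frequencies.

6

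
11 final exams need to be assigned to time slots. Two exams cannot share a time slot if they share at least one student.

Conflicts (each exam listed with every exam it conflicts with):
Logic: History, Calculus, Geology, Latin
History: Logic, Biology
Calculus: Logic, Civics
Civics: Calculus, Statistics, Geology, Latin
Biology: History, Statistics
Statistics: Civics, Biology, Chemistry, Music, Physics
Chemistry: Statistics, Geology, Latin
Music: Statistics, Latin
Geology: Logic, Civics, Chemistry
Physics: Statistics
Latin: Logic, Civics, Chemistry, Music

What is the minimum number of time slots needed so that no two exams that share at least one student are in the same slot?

Statistics and Physics conflict, so at least 2 time slots are needed.
2 time slots suffice: Logic=2, History=1, Calculus=1, Civics=2, Biology=2, Statistics=1, Chemistry=2, Music=2, Geology=1, Physics=2, Latin=1. No two conflicting exams share a time slot.

2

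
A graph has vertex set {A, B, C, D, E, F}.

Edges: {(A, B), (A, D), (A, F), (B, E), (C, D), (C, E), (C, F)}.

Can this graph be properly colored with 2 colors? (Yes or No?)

The cycle A-F-C-E-B-A has odd length 5, so it cannot be 2-colored; at least 3 colors are needed.
So 2 colors are not enough.

No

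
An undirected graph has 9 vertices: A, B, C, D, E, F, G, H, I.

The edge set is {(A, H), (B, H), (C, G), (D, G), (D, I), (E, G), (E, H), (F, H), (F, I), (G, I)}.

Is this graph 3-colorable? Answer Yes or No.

The chromatic number is 3. D, G, I are pairwise adjacent, so at least 3 colors are needed.
3 colors suffice: color red → {G, H}; color blue → {A, B, C, E, I}; color green → {D, F}.
That is already a proper 3-coloring.

Yes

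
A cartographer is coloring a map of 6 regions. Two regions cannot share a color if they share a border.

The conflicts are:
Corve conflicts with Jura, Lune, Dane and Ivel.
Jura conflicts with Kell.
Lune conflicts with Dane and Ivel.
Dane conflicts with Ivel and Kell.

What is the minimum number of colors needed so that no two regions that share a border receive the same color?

4

Corve, Lune, Dane, Ivel are mutually in conflict, so at least 4 colors are needed.
One proper 4-coloring: Corve=2, Jura=1, Lune=3, Dane=1, Ivel=4, Kell=2. No two conflicting regions share a color.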